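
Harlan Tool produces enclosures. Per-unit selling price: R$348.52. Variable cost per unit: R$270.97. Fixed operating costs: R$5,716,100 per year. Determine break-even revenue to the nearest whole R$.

CM per unit = R$348.52 − R$270.97 = R$77.55; CM ratio = R$77.55 / R$348.52 = 0.2225.
Break-even revenue = fixed costs × price ÷ CM = R$5,716,100 × R$348.52 ÷ R$77.55 = R$25,688,913.

R$25,688,913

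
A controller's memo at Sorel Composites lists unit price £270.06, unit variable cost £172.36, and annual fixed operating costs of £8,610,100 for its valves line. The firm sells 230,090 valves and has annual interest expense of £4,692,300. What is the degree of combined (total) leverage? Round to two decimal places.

2.45

Total contribution margin = 230,090 × £97.70 = £22,479,793.00.
Subtracting fixed costs: EBIT = £22,479,793.00 − £8,610,100 = £13,869,693.00. Interest = £4,692,300.00, so EBIT − I = £9,177,393.00.
Degree of total leverage = total CM / (EBIT − interest) = £22,479,793.00 / £9,177,393.00 = 2.4495.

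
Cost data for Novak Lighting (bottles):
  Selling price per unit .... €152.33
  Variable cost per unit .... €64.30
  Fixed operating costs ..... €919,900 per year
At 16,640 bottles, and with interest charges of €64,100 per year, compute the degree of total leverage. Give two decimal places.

3.05

Total contribution margin = 16,640 × €88.03 = €1,464,819.20.
EBIT = €1,464,819.20 − €919,900 = €544,919.20. Interest = €64,100.00, so EBIT − I = €480,819.20.
Degree of total leverage = total CM / (EBIT − interest) = €1,464,819.20 / €480,819.20 = 3.0465.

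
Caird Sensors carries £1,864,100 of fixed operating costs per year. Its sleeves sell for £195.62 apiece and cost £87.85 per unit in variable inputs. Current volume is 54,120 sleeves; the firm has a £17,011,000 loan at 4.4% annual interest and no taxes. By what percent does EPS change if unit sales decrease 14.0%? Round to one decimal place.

Contribution at this volume is 54,120 × £107.77 = £5,832,512.40.
Operating income = contribution − fixed costs = £5,832,512.40 − £1,864,100 = £3,968,412.40.
Interest = £748,484.00, so EBIT − I = £3,219,928.40.
Degree of combined leverage = contribution ÷ (EBIT − I) = £5,832,512.40 ÷ £3,219,928.40 = 1.8114.
EPS therefore changes by 1.8114 × (-14.0%) = -25.4%.

-25.4%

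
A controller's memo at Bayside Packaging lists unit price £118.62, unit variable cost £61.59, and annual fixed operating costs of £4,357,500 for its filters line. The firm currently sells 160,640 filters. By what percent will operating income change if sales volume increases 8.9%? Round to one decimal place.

+17.0%

Contribution at this volume is 160,640 × £57.03 = £9,161,299.20.
Operating income = contribution − fixed costs = £9,161,299.20 − £4,357,500 = £4,803,799.20.
DOL = contribution ÷ EBIT = £9,161,299.20 ÷ £4,803,799.20 = 1.9071.
So EBIT moves 1.9071 × (+8.9%) = +17.0%.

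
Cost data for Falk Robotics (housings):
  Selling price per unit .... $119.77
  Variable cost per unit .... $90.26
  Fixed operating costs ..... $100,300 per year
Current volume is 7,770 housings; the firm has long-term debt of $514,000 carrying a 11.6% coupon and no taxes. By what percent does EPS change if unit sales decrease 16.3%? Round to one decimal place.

-53.9%

Contribution at this volume is 7,770 × $29.51 = $229,292.70.
Operating income = contribution − fixed costs = $229,292.70 − $100,300 = $128,992.70.
Interest = $59,624.00, so EBIT − I = $69,368.70.
DCL = total CM / (EBIT − I) = $229,292.70 / $69,368.70 = 3.3054.
EPS therefore changes by 3.3054 × (-16.3%) = -53.9%.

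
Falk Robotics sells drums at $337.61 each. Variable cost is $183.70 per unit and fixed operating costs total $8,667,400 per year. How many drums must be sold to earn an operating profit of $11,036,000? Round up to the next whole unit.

128,019 drums

Each unit contributes $337.61 − $183.70 = $153.91.
Units = (FC + target) / CM = ($8,667,400 + $11,036,000) / $153.91 = 128,018.97, so 128,019 drums.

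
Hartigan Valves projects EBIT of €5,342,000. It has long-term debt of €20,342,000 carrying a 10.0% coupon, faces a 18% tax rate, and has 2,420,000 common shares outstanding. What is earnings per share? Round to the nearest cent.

Pre-tax income = €5,342,000 − €2,034,200.00 = €3,307,800.00.
After tax at 18%: net income = €3,307,800.00 × 0.82 = €2,712,396.00.
Per share: €2,712,396.00 / 2,420,000 shares = €1.12.

€1.12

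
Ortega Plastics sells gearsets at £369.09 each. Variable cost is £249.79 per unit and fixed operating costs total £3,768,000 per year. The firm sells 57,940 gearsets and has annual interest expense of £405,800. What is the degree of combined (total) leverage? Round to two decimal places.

Contribution at this volume is 57,940 × £119.30 = £6,912,242.00.
Operating income = contribution − fixed costs = £6,912,242.00 − £3,768,000 = £3,144,242.00. Interest = £405,800.00, so EBIT − I = £2,738,442.00.
DCL = contribution ÷ (EBIT − I) = £6,912,242.00 ÷ £2,738,442.00 = 2.5242.

2.52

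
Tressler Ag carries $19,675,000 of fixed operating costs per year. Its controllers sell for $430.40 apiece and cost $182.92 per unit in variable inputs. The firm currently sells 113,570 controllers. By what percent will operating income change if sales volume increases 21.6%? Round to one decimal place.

+72.0%

Contribution at this volume is 113,570 × $247.48 = $28,106,303.60.
EBIT = $28,106,303.60 − $19,675,000 = $8,431,303.60.
Degree of operating leverage = $28,106,303.60 / $8,431,303.60 = 3.3336.
So EBIT moves 3.3336 × (+21.6%) = +72.0%.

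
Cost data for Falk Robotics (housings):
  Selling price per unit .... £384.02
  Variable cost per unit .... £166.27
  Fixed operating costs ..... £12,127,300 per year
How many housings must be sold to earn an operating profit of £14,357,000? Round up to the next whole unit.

121,628 housings

Unit CM = price − variable cost = £384.02 − £166.27 = £217.75.
Need Q such that Q × £217.75 − £12,127,300 = £14,357,000, i.e. Q = £26,484,300 / £217.75 = 121,627.10 → 121,628.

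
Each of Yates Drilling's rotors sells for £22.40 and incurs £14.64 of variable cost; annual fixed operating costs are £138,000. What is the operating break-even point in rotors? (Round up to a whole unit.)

Each unit contributes £22.40 − £14.64 = £7.76.
Break-even Q = £138,000 / £7.76 = 17,783.51 → 17,784 rotors.

17,784 rotors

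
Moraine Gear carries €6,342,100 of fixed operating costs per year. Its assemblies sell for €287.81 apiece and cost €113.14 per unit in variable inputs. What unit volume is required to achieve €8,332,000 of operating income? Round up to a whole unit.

84,011 assemblies

Unit CM = price − variable cost = €287.81 − €113.14 = €174.67.
Required volume = (fixed costs + target profit) ÷ CM = (€6,342,100 + €8,332,000) ÷ €174.67 = 84,010.42, so 84,011 assemblies.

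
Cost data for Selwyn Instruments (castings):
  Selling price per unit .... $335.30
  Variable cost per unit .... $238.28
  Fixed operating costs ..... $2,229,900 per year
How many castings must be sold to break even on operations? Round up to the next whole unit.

Each unit contributes $335.30 − $238.28 = $97.02.
Units to break even: $2,229,900 ÷ $97.02 = 22,983.92, rounded up to 22,984.

22,984 castings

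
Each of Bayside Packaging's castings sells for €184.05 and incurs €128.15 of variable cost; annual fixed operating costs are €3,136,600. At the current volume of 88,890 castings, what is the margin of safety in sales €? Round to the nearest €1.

Contribution margin per unit = €184.05 − €128.15 = €55.90. Break-even units = €3,136,600 ÷ €55.90 = 56,110.91; break-even revenue = 56,110.91 × €184.05 = €10,327,213.42.
Current sales = 88,890 × €184.05 = €16,360,204.50.
Margin of safety = €16,360,204.50 − €10,327,213.42 = €6,032,991.

€6,032,991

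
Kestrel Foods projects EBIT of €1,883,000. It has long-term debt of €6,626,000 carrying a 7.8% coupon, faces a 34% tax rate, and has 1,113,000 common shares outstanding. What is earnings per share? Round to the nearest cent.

€0.81

Pre-tax income = €1,883,000 − €516,828.00 = €1,366,172.00.
Net income = €1,366,172.00 × (1 − 0.34) = €901,673.52.
Per share: €901,673.52 / 1,113,000 shares = €0.81.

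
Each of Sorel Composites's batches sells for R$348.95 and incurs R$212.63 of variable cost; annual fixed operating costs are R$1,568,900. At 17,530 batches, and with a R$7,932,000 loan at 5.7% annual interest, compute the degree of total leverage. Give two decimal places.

6.48

Total contribution margin = 17,530 × R$136.32 = R$2,389,689.60.
Subtracting fixed costs: EBIT = R$2,389,689.60 − R$1,568,900 = R$820,789.60. Interest = R$452,124.00, so EBIT − I = R$368,665.60.
Degree of total leverage = total CM / (EBIT − interest) = R$2,389,689.60 / R$368,665.60 = 6.4820.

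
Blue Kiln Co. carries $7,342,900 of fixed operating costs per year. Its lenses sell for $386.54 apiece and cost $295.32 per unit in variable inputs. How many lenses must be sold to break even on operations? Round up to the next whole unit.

80,497 lenses

Contribution margin per unit = $386.54 − $295.32 = $91.22.
Break-even Q = $7,342,900 / $91.22 = 80,496.60 → 80,497 lenses.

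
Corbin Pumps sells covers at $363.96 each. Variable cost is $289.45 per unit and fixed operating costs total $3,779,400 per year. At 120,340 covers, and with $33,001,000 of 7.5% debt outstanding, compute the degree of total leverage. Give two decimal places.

3.31

Contribution at this volume is 120,340 × $74.51 = $8,966,533.40.
Operating income = contribution − fixed costs = $8,966,533.40 − $3,779,400 = $5,187,133.40. Interest = $2,475,075.00.
DOL = $8,966,533.40 ÷ $5,187,133.40 = 1.7286; DFL = $5,187,133.40 ÷ $2,712,058.40 = 1.9126.
DCL = DOL × DFL = 1.7286 × 1.9126 = 3.3061.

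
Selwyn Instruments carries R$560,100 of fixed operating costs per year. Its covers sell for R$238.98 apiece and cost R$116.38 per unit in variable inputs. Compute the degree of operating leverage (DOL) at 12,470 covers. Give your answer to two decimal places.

1.58

Total contribution margin = 12,470 × R$122.60 = R$1,528,822.00.
EBIT = R$1,528,822.00 − R$560,100 = R$968,722.00.
Degree of operating leverage = R$1,528,822.00 / R$968,722.00 = 1.5782.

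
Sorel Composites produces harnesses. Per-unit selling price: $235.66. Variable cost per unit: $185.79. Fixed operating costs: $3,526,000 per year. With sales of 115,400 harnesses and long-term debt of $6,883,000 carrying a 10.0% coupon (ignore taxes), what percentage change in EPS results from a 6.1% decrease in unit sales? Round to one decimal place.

-22.8%

At 115,400 units, contribution = 115,400 × $49.87 = $5,754,998.00.
Subtracting fixed costs: EBIT = $5,754,998.00 − $3,526,000 = $2,228,998.00.
Interest = $688,300.00, so EBIT − I = $1,540,698.00.
Degree of combined leverage = contribution ÷ (EBIT − I) = $5,754,998.00 ÷ $1,540,698.00 = 3.7353.
%ΔEPS = DCL × %ΔSales = 3.7353 × -6.1% = -22.8%.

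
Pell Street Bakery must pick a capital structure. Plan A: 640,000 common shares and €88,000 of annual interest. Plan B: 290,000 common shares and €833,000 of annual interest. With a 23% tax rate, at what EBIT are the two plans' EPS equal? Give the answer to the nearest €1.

At indifference, (EBIT − 88,000)(1 − t)/640,000 = (EBIT − 833,000)(1 − t)/290,000.
The (1 − t) factor cancels: (EBIT − 88,000) × 290,000 = (EBIT − 833,000) × 640,000.
EBIT × (640,000 − 290,000) = 833,000 × 640,000 − 88,000 × 290,000 = 507,600,000,000, so EBIT = 507,600,000,000 ÷ 350,000 = 1,450,285.71.

€1,450,286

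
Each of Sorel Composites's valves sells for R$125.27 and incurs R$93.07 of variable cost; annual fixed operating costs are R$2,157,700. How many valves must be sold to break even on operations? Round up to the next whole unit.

67,010 valves

Each unit contributes R$125.27 − R$93.07 = R$32.20.
Break-even Q = R$2,157,700 / R$32.20 = 67,009.32 → 67,010 valves.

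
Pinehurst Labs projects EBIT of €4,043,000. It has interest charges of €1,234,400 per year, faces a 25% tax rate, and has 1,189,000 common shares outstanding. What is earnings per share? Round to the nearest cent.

€1.77

Interest = €1,234,400.00, so EBT = €4,043,000 − €1,234,400.00 = €2,808,600.00.
Net income = €2,808,600.00 × (1 − 0.25) = €2,106,450.00.
Per share: €2,106,450.00 / 1,189,000 shares = €1.77.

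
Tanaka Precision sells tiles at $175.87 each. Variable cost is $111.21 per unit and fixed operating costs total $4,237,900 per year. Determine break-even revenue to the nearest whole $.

Contribution margin per unit = $175.87 − $111.21 = $64.66, a CM ratio of $64.66 ÷ $175.87 = 0.3677.
Break-even revenue = fixed costs × price ÷ CM = $4,237,900 × $175.87 ÷ $64.66 = $11,526,747.

$11,526,747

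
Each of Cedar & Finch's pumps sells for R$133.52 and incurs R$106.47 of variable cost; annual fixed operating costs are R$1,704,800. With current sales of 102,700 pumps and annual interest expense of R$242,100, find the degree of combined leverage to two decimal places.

3.34

Contribution at this volume is 102,700 × R$27.05 = R$2,778,035.00.
EBIT = R$2,778,035.00 − R$1,704,800 = R$1,073,235.00. Interest = R$242,100.00.
DOL = R$2,778,035.00 ÷ R$1,073,235.00 = 2.5885; DFL = R$1,073,235.00 ÷ R$831,135.00 = 1.2913.
Combined leverage = 2.5885 × 1.2913 = 3.3425.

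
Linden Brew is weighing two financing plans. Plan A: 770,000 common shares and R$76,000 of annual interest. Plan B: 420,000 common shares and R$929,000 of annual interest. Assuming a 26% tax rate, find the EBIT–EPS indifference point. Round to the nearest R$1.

R$1,952,600

Set EPS_A = EPS_B: (EBIT − R$76,000)(1 − 0.26) ÷ 770,000 = (EBIT − R$929,000)(1 − 0.26) ÷ 420,000.
The (1 − t) factor cancels: (EBIT − 76,000) × 420,000 = (EBIT − 929,000) × 770,000.
EBIT × (770,000 − 420,000) = 929,000 × 770,000 − 76,000 × 420,000 = 683,410,000,000, so EBIT = 683,410,000,000 ÷ 350,000 = 1,952,600.00.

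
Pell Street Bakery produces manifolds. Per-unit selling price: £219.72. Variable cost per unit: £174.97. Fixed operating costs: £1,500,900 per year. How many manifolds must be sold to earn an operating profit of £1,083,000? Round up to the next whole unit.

Contribution margin per unit = £219.72 − £174.97 = £44.75.
Need Q such that Q × £44.75 − £1,500,900 = £1,083,000, i.e. Q = £2,583,900 / £44.75 = 57,740.78 → 57,741.

57,741 manifolds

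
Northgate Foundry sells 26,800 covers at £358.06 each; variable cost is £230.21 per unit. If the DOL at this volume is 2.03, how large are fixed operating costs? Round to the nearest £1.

At 26,800 units, contribution = 26,800 × £127.85 = £3,426,380.00.
DOL = contribution / EBIT, so EBIT = £3,426,380.00 / 2.03 = £1,687,871.92.
Fixed costs = CM − EBIT = £3,426,380.00 − £1,687,871.92 = £1,738,508.

£1,738,508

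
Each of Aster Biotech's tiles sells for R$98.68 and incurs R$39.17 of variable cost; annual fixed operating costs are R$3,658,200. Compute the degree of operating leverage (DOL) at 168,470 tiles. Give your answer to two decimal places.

Contribution at this volume is 168,470 × R$59.51 = R$10,025,649.70.
Operating income = contribution − fixed costs = R$10,025,649.70 − R$3,658,200 = R$6,367,449.70.
DOL = contribution ÷ EBIT = R$10,025,649.70 ÷ R$6,367,449.70 = 1.5745.

1.57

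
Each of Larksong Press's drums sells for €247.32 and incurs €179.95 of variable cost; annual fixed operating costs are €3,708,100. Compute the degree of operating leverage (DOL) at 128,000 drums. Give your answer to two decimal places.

1.75

Total contribution margin = 128,000 × €67.37 = €8,623,360.00.
Operating income = contribution − fixed costs = €8,623,360.00 − €3,708,100 = €4,915,260.00.
DOL = contribution ÷ EBIT = €8,623,360.00 ÷ €4,915,260.00 = 1.7544.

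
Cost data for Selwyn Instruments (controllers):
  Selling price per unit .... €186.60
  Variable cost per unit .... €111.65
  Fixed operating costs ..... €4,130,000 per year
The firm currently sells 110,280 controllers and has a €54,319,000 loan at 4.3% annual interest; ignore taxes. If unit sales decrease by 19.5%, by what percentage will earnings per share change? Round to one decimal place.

-89.6%

Total contribution margin = 110,280 × €74.95 = €8,265,486.00.
Subtracting fixed costs: EBIT = €8,265,486.00 − €4,130,000 = €4,135,486.00.
Interest = €2,335,717.00, so EBIT − I = €1,799,769.00.
Degree of combined leverage = contribution ÷ (EBIT − I) = €8,265,486.00 ÷ €1,799,769.00 = 4.5925.
%ΔEPS = DCL × %ΔSales = 4.5925 × -19.5% = -89.6%.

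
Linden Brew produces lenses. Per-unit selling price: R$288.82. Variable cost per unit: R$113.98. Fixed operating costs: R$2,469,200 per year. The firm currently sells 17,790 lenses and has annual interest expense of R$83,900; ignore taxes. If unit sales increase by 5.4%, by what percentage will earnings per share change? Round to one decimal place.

At 17,790 units, contribution = 17,790 × R$174.84 = R$3,110,403.60.
Subtracting fixed costs: EBIT = R$3,110,403.60 − R$2,469,200 = R$641,203.60.
Interest = R$83,900.00, so EBIT − I = R$557,303.60.
DCL = total CM / (EBIT − I) = R$3,110,403.60 / R$557,303.60 = 5.5812.
%ΔEPS = DCL × %ΔSales = 5.5812 × +5.4% = +30.1%.

+30.1%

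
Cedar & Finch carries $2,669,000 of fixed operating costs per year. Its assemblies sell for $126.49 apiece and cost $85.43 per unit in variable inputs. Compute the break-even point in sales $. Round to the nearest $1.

$8,222,158

Contribution margin per unit = $126.49 − $85.43 = $41.06, a CM ratio of $41.06 ÷ $126.49 = 0.3246.
Break-even revenue = fixed costs × price ÷ CM = $2,669,000 × $126.49 ÷ $41.06 = $8,222,158.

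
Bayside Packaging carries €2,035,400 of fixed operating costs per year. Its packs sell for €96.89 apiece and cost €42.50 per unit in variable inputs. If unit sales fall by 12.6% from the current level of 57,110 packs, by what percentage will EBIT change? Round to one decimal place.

Total contribution margin = 57,110 × €54.39 = €3,106,212.90.
Operating income = contribution − fixed costs = €3,106,212.90 − €2,035,400 = €1,070,812.90.
Degree of operating leverage = €3,106,212.90 / €1,070,812.90 = 2.9008.
Operating income changes by 2.9008 × -12.6% = -36.6%.

-36.6%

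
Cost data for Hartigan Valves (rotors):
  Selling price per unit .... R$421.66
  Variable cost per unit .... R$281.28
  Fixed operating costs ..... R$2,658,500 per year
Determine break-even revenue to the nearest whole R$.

CM per unit = R$421.66 − R$281.28 = R$140.38; CM ratio = R$140.38 / R$421.66 = 0.3329.
Break-even revenue = fixed costs × price ÷ CM = R$2,658,500 × R$421.66 ÷ R$140.38 = R$7,985,348.

R$7,985,348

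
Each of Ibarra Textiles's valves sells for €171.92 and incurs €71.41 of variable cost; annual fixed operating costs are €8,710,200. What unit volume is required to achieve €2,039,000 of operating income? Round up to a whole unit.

106,947 valves

Contribution margin per unit = €171.92 − €71.41 = €100.51.
Required volume = (fixed costs + target profit) ÷ CM = (€8,710,200 + €2,039,000) ÷ €100.51 = 106,946.57, so 106,947 valves.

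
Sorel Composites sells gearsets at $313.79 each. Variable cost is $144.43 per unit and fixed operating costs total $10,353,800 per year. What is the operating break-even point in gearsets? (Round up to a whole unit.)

Each unit contributes $313.79 − $144.43 = $169.36.
Break-even Q = $10,353,800 / $169.36 = 61,134.86 → 61,135 gearsets.

61,135 gearsets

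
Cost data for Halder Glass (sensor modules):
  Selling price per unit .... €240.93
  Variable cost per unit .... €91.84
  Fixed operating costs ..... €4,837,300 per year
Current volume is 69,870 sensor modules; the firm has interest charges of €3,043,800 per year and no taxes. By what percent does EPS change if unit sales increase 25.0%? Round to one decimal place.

At 69,870 units, contribution = 69,870 × €149.09 = €10,416,918.30.
EBIT = €10,416,918.30 − €4,837,300 = €5,579,618.30.
After interest of €3,043,800.00, pre-tax earnings = €2,535,818.30.
DCL = total CM / (EBIT − I) = €10,416,918.30 / €2,535,818.30 = 4.1079.
%ΔEPS = DCL × %ΔSales = 4.1079 × +25.0% = +102.7%.

+102.7%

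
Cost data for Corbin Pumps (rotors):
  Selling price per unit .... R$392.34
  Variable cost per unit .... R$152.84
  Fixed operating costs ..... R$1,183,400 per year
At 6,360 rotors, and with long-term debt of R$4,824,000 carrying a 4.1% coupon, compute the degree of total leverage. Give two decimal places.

At 6,360 units, contribution = 6,360 × R$239.50 = R$1,523,220.00.
EBIT = R$1,523,220.00 − R$1,183,400 = R$339,820.00. Interest = R$197,784.00.
DOL = R$1,523,220.00 ÷ R$339,820.00 = 4.4824; DFL = R$339,820.00 ÷ R$142,036.00 = 2.3925.
DCL = DOL × DFL = 4.4824 × 2.3925 = 10.7241.

10.72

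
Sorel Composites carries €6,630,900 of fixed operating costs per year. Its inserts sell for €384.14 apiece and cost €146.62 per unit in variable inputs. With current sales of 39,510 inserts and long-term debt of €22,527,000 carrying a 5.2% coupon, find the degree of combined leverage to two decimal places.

5.93

Total contribution margin = 39,510 × €237.52 = €9,384,415.20.
EBIT = €9,384,415.20 − €6,630,900 = €2,753,515.20. Interest = €1,171,404.00.
DOL = €9,384,415.20 ÷ €2,753,515.20 = 3.4082; DFL = €2,753,515.20 ÷ €1,582,111.20 = 1.7404.
DCL = DOL × DFL = 3.4082 × 1.7404 = 5.9316.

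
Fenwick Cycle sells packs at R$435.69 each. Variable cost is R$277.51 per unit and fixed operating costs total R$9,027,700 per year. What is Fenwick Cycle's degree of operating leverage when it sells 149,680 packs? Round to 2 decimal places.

At 149,680 units, contribution = 149,680 × R$158.18 = R$23,676,382.40.
EBIT = R$23,676,382.40 − R$9,027,700 = R$14,648,682.40.
So DOL = total CM / EBIT = R$23,676,382.40 / R$14,648,682.40 = 1.6163.

1.62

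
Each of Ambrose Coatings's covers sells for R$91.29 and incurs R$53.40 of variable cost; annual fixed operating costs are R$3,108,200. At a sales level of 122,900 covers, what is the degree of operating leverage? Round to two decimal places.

3.01

At 122,900 units, contribution = 122,900 × R$37.89 = R$4,656,681.00.
EBIT = R$4,656,681.00 − R$3,108,200 = R$1,548,481.00.
Degree of operating leverage = R$4,656,681.00 / R$1,548,481.00 = 3.0073.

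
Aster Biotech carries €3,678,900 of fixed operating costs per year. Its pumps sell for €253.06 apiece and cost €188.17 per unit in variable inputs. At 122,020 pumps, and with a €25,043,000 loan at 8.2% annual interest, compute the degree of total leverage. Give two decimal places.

Contribution at this volume is 122,020 × €64.89 = €7,917,877.80.
Operating income = contribution − fixed costs = €7,917,877.80 − €3,678,900 = €4,238,977.80. Interest = €2,053,526.00.
DOL = €7,917,877.80 ÷ €4,238,977.80 = 1.8679; DFL = €4,238,977.80 ÷ €2,185,451.80 = 1.9396.
Combined leverage = 1.8679 × 1.9396 = 3.6230.

3.62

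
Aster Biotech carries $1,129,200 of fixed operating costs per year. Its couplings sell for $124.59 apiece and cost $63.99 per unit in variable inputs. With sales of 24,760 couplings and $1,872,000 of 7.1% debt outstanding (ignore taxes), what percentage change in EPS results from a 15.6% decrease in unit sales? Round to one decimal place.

At 24,760 units, contribution = 24,760 × $60.60 = $1,500,456.00.
EBIT = $1,500,456.00 − $1,129,200 = $371,256.00.
After interest of $132,912.00, pre-tax earnings = $238,344.00.
Degree of combined leverage = contribution ÷ (EBIT − I) = $1,500,456.00 ÷ $238,344.00 = 6.2953.
EPS therefore changes by 6.2953 × (-15.6%) = -98.2%.

-98.2%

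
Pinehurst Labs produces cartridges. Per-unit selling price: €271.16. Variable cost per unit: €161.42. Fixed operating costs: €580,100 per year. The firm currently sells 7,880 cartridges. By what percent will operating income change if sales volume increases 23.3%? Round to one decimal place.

+70.8%

Total contribution margin = 7,880 × €109.74 = €864,751.20.
Operating income = contribution − fixed costs = €864,751.20 − €580,100 = €284,651.20.
Degree of operating leverage = €864,751.20 / €284,651.20 = 3.0379.
So EBIT moves 3.0379 × (+23.3%) = +70.8%.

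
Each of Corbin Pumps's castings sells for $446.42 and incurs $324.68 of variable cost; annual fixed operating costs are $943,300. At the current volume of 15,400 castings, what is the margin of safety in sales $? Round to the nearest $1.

Each unit contributes $446.42 − $324.68 = $121.74. Break-even units = $943,300 ÷ $121.74 = 7,748.48; break-even revenue = 7,748.48 × $446.42 = $3,459,076.61.
Actual sales revenue = 15,400 × $446.42 = $6,874,868.00.
Margin of safety = $6,874,868.00 − $3,459,076.61 = $3,415,791.

$3,415,791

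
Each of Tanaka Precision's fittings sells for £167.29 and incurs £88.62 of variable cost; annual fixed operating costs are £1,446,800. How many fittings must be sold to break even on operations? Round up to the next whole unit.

Unit CM = price − variable cost = £167.29 − £88.62 = £78.67.
Break-even Q = £1,446,800 / £78.67 = 18,390.75 → 18,391 fittings.

18,391 fittings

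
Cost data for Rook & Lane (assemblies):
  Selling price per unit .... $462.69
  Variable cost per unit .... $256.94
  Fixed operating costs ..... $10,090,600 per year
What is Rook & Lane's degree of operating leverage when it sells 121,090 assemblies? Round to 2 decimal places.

1.68

Total contribution margin = 121,090 × $205.75 = $24,914,267.50.
Operating income = contribution − fixed costs = $24,914,267.50 − $10,090,600 = $14,823,667.50.
DOL = contribution ÷ EBIT = $24,914,267.50 ÷ $14,823,667.50 = 1.6807.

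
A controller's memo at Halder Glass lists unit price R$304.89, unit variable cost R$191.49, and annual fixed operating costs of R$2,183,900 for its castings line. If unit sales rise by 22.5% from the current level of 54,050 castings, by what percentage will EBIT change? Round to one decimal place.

+35.0%

Total contribution margin = 54,050 × R$113.40 = R$6,129,270.00.
Operating income = contribution − fixed costs = R$6,129,270.00 − R$2,183,900 = R$3,945,370.00.
Degree of operating leverage = R$6,129,270.00 / R$3,945,370.00 = 1.5535.
So EBIT moves 1.5535 × (+22.5%) = +35.0%.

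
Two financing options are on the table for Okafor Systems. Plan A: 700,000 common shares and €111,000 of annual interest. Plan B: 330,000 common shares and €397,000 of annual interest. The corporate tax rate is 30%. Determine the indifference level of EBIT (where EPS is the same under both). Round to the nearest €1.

€652,081

Set EPS_A = EPS_B: (EBIT − €111,000)(1 − 0.30) ÷ 700,000 = (EBIT − €397,000)(1 − 0.30) ÷ 330,000.
The (1 − t) factor cancels: (EBIT − 111,000) × 330,000 = (EBIT − 397,000) × 700,000.
EBIT × (700,000 − 330,000) = 397,000 × 700,000 − 111,000 × 330,000 = 241,270,000,000, so EBIT = 241,270,000,000 ÷ 370,000 = 652,081.08.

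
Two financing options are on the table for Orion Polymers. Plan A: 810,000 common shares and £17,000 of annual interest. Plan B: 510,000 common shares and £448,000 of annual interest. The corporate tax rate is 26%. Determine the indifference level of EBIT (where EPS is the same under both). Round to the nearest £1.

At indifference, (EBIT − 17,000)(1 − t)/810,000 = (EBIT − 448,000)(1 − t)/510,000.
Cancelling (1 − t) and cross-multiplying: 510,000·(EBIT − 17,000) = 810,000·(EBIT − 448,000).
EBIT × (810,000 − 510,000) = 448,000 × 810,000 − 17,000 × 510,000 = 354,210,000,000, so EBIT = 354,210,000,000 ÷ 300,000 = 1,180,700.00.

£1,180,700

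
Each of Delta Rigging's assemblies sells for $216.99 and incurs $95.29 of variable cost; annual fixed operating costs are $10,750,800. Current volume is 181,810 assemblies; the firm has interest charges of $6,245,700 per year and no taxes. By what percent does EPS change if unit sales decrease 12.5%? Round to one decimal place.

-53.9%

Contribution at this volume is 181,810 × $121.70 = $22,126,277.00.
Subtracting fixed costs: EBIT = $22,126,277.00 − $10,750,800 = $11,375,477.00.
After interest of $6,245,700.00, pre-tax earnings = $5,129,777.00.
Degree of combined leverage = contribution ÷ (EBIT − I) = $22,126,277.00 ÷ $5,129,777.00 = 4.3133.
%ΔEPS = DCL × %ΔSales = 4.3133 × -12.5% = -53.9%.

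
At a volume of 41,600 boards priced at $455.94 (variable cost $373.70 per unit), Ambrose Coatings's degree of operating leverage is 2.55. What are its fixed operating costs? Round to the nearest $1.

$2,079,543

Contribution at this volume is 41,600 × $82.24 = $3,421,184.00.
DOL = contribution / EBIT, so EBIT = $3,421,184.00 / 2.55 = $1,341,640.78.
Fixed costs = CM − EBIT = $3,421,184.00 − $1,341,640.78 = $2,079,543.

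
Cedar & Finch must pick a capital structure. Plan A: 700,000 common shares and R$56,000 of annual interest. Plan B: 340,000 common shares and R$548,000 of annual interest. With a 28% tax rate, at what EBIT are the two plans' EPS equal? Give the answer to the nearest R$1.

At indifference, (EBIT − 56,000)(1 − t)/700,000 = (EBIT − 548,000)(1 − t)/340,000.
Cancelling (1 − t) and cross-multiplying: 340,000·(EBIT − 56,000) = 700,000·(EBIT − 548,000).
EBIT × (700,000 − 340,000) = 548,000 × 700,000 − 56,000 × 340,000 = 364,560,000,000, so EBIT = 364,560,000,000 ÷ 360,000 = 1,012,666.67.

R$1,012,667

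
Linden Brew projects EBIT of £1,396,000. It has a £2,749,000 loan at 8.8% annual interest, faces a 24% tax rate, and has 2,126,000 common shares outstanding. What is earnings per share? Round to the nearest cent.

£0.41

Pre-tax income = £1,396,000 − £241,912.00 = £1,154,088.00.
Net income = £1,154,088.00 × (1 − 0.24) = £877,106.88.
Per share: £877,106.88 / 2,126,000 shares = £0.41.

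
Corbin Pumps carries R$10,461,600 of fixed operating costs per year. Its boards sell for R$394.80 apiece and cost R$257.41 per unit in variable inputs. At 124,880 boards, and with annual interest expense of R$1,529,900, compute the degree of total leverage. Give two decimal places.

Contribution at this volume is 124,880 × R$137.39 = R$17,157,263.20.
Subtracting fixed costs: EBIT = R$17,157,263.20 − R$10,461,600 = R$6,695,663.20. Interest = R$1,529,900.00, so EBIT − I = R$5,165,763.20.
Degree of total leverage = total CM / (EBIT − interest) = R$17,157,263.20 / R$5,165,763.20 = 3.3213.

3.32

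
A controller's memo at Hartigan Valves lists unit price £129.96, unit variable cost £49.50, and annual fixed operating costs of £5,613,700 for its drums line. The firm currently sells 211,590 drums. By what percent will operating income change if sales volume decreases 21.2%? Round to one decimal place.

-31.6%

Contribution at this volume is 211,590 × £80.46 = £17,024,531.40.
EBIT = £17,024,531.40 − £5,613,700 = £11,410,831.40.
Degree of operating leverage = £17,024,531.40 / £11,410,831.40 = 1.4920.
So EBIT moves 1.4920 × (-21.2%) = -31.6%.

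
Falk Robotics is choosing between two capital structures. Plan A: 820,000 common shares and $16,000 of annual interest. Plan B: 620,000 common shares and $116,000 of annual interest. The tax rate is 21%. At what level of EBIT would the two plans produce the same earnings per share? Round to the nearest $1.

$426,000

At indifference, (EBIT − 16,000)(1 − t)/820,000 = (EBIT − 116,000)(1 − t)/620,000.
Cancelling (1 − t) and cross-multiplying: 620,000·(EBIT − 16,000) = 820,000·(EBIT − 116,000).
EBIT × (820,000 − 620,000) = 116,000 × 820,000 − 16,000 × 620,000 = 85,200,000,000, so EBIT = 85,200,000,000 ÷ 200,000 = 426,000.00.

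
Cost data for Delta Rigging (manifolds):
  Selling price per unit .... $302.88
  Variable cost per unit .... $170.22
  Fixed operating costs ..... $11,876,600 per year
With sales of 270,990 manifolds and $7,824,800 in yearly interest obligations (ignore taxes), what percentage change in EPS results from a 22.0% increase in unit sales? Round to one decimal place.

At 270,990 units, contribution = 270,990 × $132.66 = $35,949,533.40.
EBIT = $35,949,533.40 − $11,876,600 = $24,072,933.40.
Interest = $7,824,800.00, so EBIT − I = $16,248,133.40.
DCL = total CM / (EBIT − I) = $35,949,533.40 / $16,248,133.40 = 2.2125.
%ΔEPS = DCL × %ΔSales = 2.2125 × +22.0% = +48.7%.

+48.7%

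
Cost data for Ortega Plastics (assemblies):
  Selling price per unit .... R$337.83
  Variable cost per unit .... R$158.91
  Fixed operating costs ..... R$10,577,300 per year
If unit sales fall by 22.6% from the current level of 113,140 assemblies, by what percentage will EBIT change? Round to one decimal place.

Contribution at this volume is 113,140 × R$178.92 = R$20,243,008.80.
Operating income = contribution − fixed costs = R$20,243,008.80 − R$10,577,300 = R$9,665,708.80.
DOL = contribution ÷ EBIT = R$20,243,008.80 ÷ R$9,665,708.80 = 2.0943.
%ΔEBIT = DOL × %ΔSales = 2.0943 × -22.6% = -47.3%.

-47.3%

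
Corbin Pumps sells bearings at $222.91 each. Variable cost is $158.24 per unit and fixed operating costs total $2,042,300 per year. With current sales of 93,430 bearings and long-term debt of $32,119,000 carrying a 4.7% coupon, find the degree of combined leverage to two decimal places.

2.43

Contribution at this volume is 93,430 × $64.67 = $6,042,118.10.
Subtracting fixed costs: EBIT = $6,042,118.10 − $2,042,300 = $3,999,818.10. Interest = $1,509,593.00, so EBIT − I = $2,490,225.10.
Degree of total leverage = total CM / (EBIT − interest) = $6,042,118.10 / $2,490,225.10 = 2.4263.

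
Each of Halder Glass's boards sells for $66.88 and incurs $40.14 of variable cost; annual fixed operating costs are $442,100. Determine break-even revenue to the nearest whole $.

$1,105,746

Contribution margin per unit = $66.88 − $40.14 = $26.74, a CM ratio of $26.74 ÷ $66.88 = 0.3998.
Break-even revenue = fixed costs × price ÷ CM = $442,100 × $66.88 ÷ $26.74 = $1,105,746.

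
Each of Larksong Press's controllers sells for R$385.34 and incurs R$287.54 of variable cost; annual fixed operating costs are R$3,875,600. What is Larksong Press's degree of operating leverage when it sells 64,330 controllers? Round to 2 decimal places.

2.60

Contribution at this volume is 64,330 × R$97.80 = R$6,291,474.00.
Operating income = contribution − fixed costs = R$6,291,474.00 − R$3,875,600 = R$2,415,874.00.
Degree of operating leverage = R$6,291,474.00 / R$2,415,874.00 = 2.6042.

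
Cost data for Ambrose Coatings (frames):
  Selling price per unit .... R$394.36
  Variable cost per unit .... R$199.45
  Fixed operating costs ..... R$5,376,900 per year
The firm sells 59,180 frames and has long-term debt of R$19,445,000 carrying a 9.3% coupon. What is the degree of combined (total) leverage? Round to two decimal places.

Total contribution margin = 59,180 × R$194.91 = R$11,534,773.80.
Subtracting fixed costs: EBIT = R$11,534,773.80 − R$5,376,900 = R$6,157,873.80. Interest = R$1,808,385.00.
DOL = R$11,534,773.80 ÷ R$6,157,873.80 = 1.8732; DFL = R$6,157,873.80 ÷ R$4,349,488.80 = 1.4158.
Combined leverage = 1.8732 × 1.4158 = 2.6521.

2.65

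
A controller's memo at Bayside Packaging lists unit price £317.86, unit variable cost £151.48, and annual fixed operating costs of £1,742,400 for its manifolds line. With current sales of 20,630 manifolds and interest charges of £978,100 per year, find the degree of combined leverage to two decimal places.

4.82

Contribution at this volume is 20,630 × £166.38 = £3,432,419.40.
Subtracting fixed costs: EBIT = £3,432,419.40 − £1,742,400 = £1,690,019.40. Interest = £978,100.00, so EBIT − I = £711,919.40.
DCL = contribution ÷ (EBIT − I) = £3,432,419.40 ÷ £711,919.40 = 4.8214.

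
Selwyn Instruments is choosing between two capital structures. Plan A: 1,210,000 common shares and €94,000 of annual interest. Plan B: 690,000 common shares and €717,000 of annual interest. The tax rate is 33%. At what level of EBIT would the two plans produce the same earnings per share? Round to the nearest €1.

€1,543,673

Set EPS_A = EPS_B: (EBIT − €94,000)(1 − 0.33) ÷ 1,210,000 = (EBIT − €717,000)(1 − 0.33) ÷ 690,000.
Cancelling (1 − t) and cross-multiplying: 690,000·(EBIT − 94,000) = 1,210,000·(EBIT − 717,000).
Solving, EBIT = (717,000·1,210,000 − 94,000·690,000) / (1,210,000 − 690,000) = 802,710,000,000 / 520,000 = 1,543,673.08.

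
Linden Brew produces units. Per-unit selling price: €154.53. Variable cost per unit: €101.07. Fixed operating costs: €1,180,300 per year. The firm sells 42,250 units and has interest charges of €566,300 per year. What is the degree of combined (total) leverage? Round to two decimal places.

4.41

Total contribution margin = 42,250 × €53.46 = €2,258,685.00.
Operating income = contribution − fixed costs = €2,258,685.00 − €1,180,300 = €1,078,385.00. Interest = €566,300.00, so EBIT − I = €512,085.00.
Degree of total leverage = total CM / (EBIT − interest) = €2,258,685.00 / €512,085.00 = 4.4108.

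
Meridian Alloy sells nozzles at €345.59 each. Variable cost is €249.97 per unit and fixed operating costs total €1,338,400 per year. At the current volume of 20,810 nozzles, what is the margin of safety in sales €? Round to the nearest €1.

€2,354,480

Contribution margin per unit = €345.59 − €249.97 = €95.62. Break-even units = €1,338,400 ÷ €95.62 = 13,997.07; break-even revenue = 13,997.07 × €345.59 = €4,837,248.02.
Current sales = 20,810 × €345.59 = €7,191,727.90.
Margin of safety = €7,191,727.90 − €4,837,248.02 = €2,354,480.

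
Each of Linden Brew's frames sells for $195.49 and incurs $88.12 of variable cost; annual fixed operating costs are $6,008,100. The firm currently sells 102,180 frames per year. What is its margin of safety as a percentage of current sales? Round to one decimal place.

45.2%

Contribution margin per unit = $195.49 − $88.12 = $107.37. Break-even units = $6,008,100 ÷ $107.37 = 55,956.97; break-even revenue = 55,956.97 × $195.49 = $10,939,028.30.
Current sales = 102,180 × $195.49 = $19,975,168.20.
Margin of safety = ($19,975,168.20 − $10,939,028.30) ÷ $19,975,168.20 = 45.2%.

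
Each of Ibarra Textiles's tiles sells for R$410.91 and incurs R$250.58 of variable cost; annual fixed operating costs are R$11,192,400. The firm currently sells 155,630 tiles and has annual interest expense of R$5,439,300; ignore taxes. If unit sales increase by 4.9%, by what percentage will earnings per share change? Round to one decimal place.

+14.7%

At 155,630 units, contribution = 155,630 × R$160.33 = R$24,952,157.90.
EBIT = R$24,952,157.90 − R$11,192,400 = R$13,759,757.90.
After interest of R$5,439,300.00, pre-tax earnings = R$8,320,457.90.
DCL = total CM / (EBIT − I) = R$24,952,157.90 / R$8,320,457.90 = 2.9989.
%ΔEPS = DCL × %ΔSales = 2.9989 × +4.9% = +14.7%.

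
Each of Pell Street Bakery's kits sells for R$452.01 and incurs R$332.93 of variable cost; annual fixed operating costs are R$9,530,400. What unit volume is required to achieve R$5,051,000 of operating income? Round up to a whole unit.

Each unit contributes R$452.01 − R$332.93 = R$119.08.
Need Q such that Q × R$119.08 − R$9,530,400 = R$5,051,000, i.e. Q = R$14,581,400 / R$119.08 = 122,450.45 → 122,451.

122,451 kits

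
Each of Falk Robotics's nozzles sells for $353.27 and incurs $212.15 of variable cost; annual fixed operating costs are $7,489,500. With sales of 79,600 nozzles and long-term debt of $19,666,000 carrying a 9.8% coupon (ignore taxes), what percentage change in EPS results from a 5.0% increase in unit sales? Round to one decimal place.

Contribution at this volume is 79,600 × $141.12 = $11,233,152.00.
Subtracting fixed costs: EBIT = $11,233,152.00 − $7,489,500 = $3,743,652.00.
After interest of $1,927,268.00, pre-tax earnings = $1,816,384.00.
DCL = total CM / (EBIT − I) = $11,233,152.00 / $1,816,384.00 = 6.1843.
EPS therefore changes by 6.1843 × (+5.0%) = +30.9%.

+30.9%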